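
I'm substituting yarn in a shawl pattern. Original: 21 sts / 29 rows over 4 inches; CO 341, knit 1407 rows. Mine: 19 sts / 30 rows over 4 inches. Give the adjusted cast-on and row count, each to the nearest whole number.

Cast on 309 stitches; work 1456 rows.

Stitches: 341 × 19/21 = 308.52 → 309.
Rows: 1407 × 30/29 = 1455.52 → 1456.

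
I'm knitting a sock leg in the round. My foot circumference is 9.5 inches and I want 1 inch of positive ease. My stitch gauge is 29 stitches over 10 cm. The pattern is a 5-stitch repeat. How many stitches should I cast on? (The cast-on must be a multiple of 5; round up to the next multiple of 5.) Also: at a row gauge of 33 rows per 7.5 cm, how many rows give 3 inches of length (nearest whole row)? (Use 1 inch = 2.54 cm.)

Cast on 80 stitches; work 34 rows.

Finished = 9.5 + 1 = 10.5 inches.
10.5 inches × 2.54 = 26.67 cm.
29/10 = 2.9 sts per cm; 26.67 × 2.9 = 77.34 sts.
Next multiple of 5 → 80.
3 inches = 7.62 cm; × 4.4 = 33.53 → 34 rows.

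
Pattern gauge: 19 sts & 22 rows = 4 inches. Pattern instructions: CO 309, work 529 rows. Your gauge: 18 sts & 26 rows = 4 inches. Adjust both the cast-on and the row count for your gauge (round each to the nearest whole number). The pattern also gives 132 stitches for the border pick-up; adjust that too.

Stitches: 309 × 18/19 = 292.74 → 293.
Rows: 529 × 26/22 = 625.18 → 625.
border pick-up: 132 × 18/19 = 125.05 → 125.

Cast on 293 stitches; work 625 rows; border pick-up 125 stitches.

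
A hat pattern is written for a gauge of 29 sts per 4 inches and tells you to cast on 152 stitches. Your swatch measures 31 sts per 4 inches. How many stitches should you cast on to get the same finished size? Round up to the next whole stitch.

Cast on 163 stitches.

Scale factor = 31 / 29 = 1.069.
152 × 31 / 29 = 162.48 sts.
→ 163 sts.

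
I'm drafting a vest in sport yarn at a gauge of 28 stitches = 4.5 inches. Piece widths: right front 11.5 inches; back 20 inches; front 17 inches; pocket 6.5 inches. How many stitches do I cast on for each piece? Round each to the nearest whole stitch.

right front 72; back 124; front 106; pocket 40.

Rate = 28/4.5 = 6.222 sts per in.
right front: 11.5 × 6.222 = 71.56 → 72.
back: 20 × 6.222 = 124.44 → 124.
front: 17 × 6.222 = 105.78 → 106.
pocket: 6.5 × 6.222 = 40.44 → 40.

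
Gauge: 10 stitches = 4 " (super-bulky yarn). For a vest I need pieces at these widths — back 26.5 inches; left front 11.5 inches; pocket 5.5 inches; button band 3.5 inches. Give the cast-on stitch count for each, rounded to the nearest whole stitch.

Rate = 10/4 = 2.5 sts per in.
back: 26.5 × 2.5 = 66.25 → 66.
left front: 11.5 × 2.5 = 28.75 → 29.
pocket: 5.5 × 2.5 = 13.75 → 14.
button band: 3.5 × 2.5 = 8.75 → 9.

back 66; left front 29; pocket 14; button band 9.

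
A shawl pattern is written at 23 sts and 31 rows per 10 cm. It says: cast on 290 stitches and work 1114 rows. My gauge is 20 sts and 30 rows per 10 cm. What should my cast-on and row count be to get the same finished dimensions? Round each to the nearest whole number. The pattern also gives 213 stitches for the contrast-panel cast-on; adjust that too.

Stitches: 290 × 20/23 = 252.17 → 252.
Rows: 1114 × 30/31 = 1078.06 → 1078.
contrast-panel cast-on: 213 × 20/23 = 185.22 → 185.

Cast on 252 stitches; work 1078 rows; contrast-panel cast-on 185 stitches.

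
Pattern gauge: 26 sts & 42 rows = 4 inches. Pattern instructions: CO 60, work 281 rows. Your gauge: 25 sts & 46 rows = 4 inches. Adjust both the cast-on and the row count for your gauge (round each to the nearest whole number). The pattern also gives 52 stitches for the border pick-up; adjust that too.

Stitches: 60 × 25/26 = 57.69 → 58.
Rows: 281 × 46/42 = 307.76 → 308.
border pick-up: 52 × 25/26 = 50.00 → 50.

Cast on 58 stitches; work 308 rows; border pick-up 50 stitches.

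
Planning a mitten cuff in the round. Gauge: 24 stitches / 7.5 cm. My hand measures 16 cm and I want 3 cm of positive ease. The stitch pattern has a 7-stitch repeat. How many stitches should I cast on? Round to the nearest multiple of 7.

Finished = 16 + 3 = 19 cm.
24 / 7.5 = 3.2 sts/cm.
19 × 3.2 = 60.80 sts.
Nearest multiple of 7: 63.

Cast on 63 stitches.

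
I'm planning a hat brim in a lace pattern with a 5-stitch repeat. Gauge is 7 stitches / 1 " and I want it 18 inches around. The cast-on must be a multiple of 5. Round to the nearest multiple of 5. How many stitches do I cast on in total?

CO 125 sts.

7 / 1 = 7 sts per inch.
18 × 7 = 126.00 sts.
Nearest multiple of 5: 125.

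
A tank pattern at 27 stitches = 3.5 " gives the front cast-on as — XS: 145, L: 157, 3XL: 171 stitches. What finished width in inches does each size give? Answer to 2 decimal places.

XS 18.80 inches; L 20.35 inches; 3XL 22.17 inches.

27/3.5 = 7.714 sts per in.
XS: 145 / 7.714 = 18.796 → 18.80 in.
L: 157 / 7.714 = 20.352 → 20.35 in.
3XL: 171 / 7.714 = 22.167 → 22.17 in.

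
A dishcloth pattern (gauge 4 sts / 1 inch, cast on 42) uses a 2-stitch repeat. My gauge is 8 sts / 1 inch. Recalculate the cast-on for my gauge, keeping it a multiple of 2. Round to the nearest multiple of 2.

Cast on 84 stitches.

42 × 8 / 4 = 84.00.
Nearest multiple of 2: 84.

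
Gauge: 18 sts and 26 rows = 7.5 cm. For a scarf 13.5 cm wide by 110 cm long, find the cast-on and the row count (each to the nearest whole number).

Stitch gauge = 18/7.5 = 2.4 sts/cm; 13.5 × 2.4 = 32.40 → 32 sts.
Row gauge = 26/7.5 = 3.467 rows/cm; 110 × 3.467 = 381.33 → 381 rows.

Cast on 32 stitches and work 381 rows.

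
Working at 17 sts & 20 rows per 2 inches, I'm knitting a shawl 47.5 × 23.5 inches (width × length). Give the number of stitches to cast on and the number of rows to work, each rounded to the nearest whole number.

Stitch gauge = 17/2 = 8.5 sts/in; 47.5 × 8.5 = 403.75 → 404 sts.
Row gauge = 20/2 = 10 rows/in; 23.5 × 10 = 235.00 → 235 rows.

Cast on 404 stitches and work 235 rows.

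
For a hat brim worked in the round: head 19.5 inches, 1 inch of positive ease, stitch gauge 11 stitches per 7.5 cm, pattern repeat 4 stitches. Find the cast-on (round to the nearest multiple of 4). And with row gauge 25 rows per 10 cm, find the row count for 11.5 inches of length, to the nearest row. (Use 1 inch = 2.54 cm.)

Finished = 19.5 + 1 = 20.5 inches.
20.5 inches × 2.54 = 52.07 cm.
11/7.5 = 1.467 sts per cm; 52.07 × 1.467 = 76.37 sts.
Nearest multiple of 4 → 76.
11.5 inches = 29.21 cm; × 2.5 = 73.03 → 73 rows.

Cast on 76 stitches; work 73 rows.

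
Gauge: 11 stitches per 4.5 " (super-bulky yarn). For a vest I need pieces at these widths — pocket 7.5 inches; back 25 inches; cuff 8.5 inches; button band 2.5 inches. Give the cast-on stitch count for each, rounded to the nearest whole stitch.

Rate = 11/4.5 = 2.444 sts per in.
pocket: 7.5 × 2.444 = 18.33 → 18.
back: 25 × 2.444 = 61.11 → 61.
cuff: 8.5 × 2.444 = 20.78 → 21.
button band: 2.5 × 2.444 = 6.11 → 6.

pocket 18; back 61; cuff 21; button band 6.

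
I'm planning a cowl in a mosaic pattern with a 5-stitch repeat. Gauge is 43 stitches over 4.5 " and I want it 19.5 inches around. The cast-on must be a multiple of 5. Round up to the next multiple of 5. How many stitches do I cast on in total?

Cast on 190 stitches.

43 / 4.5 = 9.556 sts per inch.
19.5 × 9.556 = 186.33 sts.
Next multiple of 5: 190.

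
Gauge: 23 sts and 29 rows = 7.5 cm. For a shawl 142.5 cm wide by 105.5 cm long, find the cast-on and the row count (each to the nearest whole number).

Stitch gauge = 23/7.5 = 3.067 sts/cm; 142.5 × 3.067 = 437.00 → 437 sts.
Row gauge = 29/7.5 = 3.867 rows/cm; 105.5 × 3.867 = 407.93 → 408 rows.

Cast on 437 stitches and work 408 rows.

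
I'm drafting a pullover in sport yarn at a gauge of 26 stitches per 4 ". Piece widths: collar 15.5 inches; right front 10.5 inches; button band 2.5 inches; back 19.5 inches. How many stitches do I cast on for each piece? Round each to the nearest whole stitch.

Rate = 26/4 = 6.5 sts per in.
collar: 15.5 × 6.5 = 100.75 → 101.
right front: 10.5 × 6.5 = 68.25 → 68.
button band: 2.5 × 6.5 = 16.25 → 16.
back: 19.5 × 6.5 = 126.75 → 127.

collar 101; right front 68; button band 16; back 127.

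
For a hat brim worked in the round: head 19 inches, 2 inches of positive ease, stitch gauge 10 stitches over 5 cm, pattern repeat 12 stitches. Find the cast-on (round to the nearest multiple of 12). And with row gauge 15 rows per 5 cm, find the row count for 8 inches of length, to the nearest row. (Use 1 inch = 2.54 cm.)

Finished = 19 + 2 = 21 inches.
21 inches × 2.54 = 53.34 cm.
10/5 = 2 sts per cm; 53.34 × 2 = 106.68 sts.
Nearest multiple of 12 → 108.
8 inches = 20.32 cm; × 3 = 60.96 → 61 rows.

Cast on 108 stitches; work 61 rows.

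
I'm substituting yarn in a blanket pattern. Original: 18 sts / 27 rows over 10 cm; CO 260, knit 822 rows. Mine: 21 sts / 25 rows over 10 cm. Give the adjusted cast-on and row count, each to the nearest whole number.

Cast on 303 stitches; work 761 rows.

Stitches: 260 × 21/18 = 303.33 → 303.
Rows: 822 × 25/27 = 761.11 → 761.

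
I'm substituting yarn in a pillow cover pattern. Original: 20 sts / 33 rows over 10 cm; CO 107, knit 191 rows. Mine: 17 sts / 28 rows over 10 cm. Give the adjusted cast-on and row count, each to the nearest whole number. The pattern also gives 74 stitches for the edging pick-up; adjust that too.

Cast on 91 stitches; work 162 rows; edging pick-up 63 stitches.

Stitches: 107 × 17/20 = 90.95 → 91.
Rows: 191 × 28/33 = 162.06 → 162.
edging pick-up: 74 × 17/20 = 62.90 → 63.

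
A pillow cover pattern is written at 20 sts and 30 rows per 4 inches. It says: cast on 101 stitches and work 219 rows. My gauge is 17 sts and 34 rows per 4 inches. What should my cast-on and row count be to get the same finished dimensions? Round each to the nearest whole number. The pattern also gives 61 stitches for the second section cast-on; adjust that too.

Stitches: 101 × 17/20 = 85.85 → 86.
Rows: 219 × 34/30 = 248.20 → 248.
second section cast-on: 61 × 17/20 = 51.85 → 52.

Cast on 86 stitches; work 248 rows; second section cast-on 52 stitches.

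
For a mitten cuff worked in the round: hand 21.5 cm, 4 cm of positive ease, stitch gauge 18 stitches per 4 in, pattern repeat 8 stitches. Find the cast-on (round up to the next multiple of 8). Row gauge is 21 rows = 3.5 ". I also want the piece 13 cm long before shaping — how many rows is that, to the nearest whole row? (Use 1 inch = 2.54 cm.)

Cast on 48 stitches; work 31 rows.

Finished = 21.5 + 4 = 25.5 cm.
25.5 cm × 1/2.54 = 10.04 inches.
18/4 = 4.5 sts per in; 10.04 × 4.5 = 45.18 sts.
Next multiple of 8 → 48.
13 cm = 5.12 inches; × 6 = 30.71 → 31 rows.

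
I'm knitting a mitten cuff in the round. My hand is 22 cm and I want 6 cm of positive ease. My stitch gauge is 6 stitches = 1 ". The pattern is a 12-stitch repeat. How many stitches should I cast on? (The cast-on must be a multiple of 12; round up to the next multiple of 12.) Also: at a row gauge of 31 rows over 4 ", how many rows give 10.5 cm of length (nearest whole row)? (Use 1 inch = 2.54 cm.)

Cast on 72 stitches; work 32 rows.

Finished = 22 + 6 = 28 cm.
28 cm × 1/2.54 = 11.02 inches.
6/1 = 6 sts per in; 11.02 × 6 = 66.14 sts.
Next multiple of 12 → 72.
10.5 cm = 4.13 inches; × 7.75 = 32.04 → 32 rows.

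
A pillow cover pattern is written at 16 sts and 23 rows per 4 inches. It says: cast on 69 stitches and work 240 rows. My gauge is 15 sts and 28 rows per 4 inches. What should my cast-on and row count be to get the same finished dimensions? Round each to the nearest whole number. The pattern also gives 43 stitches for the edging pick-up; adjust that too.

Cast on 65 stitches; work 292 rows; edging pick-up 40 stitches.

Stitches: 69 × 15/16 = 64.69 → 65.
Rows: 240 × 28/23 = 292.17 → 292.
edging pick-up: 43 × 15/16 = 40.31 → 40.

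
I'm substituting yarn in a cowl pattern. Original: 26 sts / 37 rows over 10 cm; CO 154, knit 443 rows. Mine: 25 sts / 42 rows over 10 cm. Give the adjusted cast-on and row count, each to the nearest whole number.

Stitches: 154 × 25/26 = 148.08 → 148.
Rows: 443 × 42/37 = 502.86 → 503.

Cast on 148 stitches; work 503 rows.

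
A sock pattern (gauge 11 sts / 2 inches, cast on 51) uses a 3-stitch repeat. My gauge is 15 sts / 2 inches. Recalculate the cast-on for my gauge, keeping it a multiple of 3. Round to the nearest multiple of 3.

Cast on 69 stitches.

51 × 15 / 11 = 69.55.
Nearest multiple of 3: 69.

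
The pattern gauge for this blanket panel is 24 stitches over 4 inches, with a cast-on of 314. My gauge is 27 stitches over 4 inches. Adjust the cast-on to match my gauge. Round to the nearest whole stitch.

CO 353 sts.

Scale factor = 27 / 24 = 1.125.
314 × 27 / 24 = 353.25 sts.
→ 353 sts.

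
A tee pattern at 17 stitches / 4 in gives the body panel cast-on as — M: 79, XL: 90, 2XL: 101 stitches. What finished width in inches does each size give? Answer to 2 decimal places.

17/4 = 4.25 sts per in.
M: 79 / 4.25 = 18.588 → 18.59 in.
XL: 90 / 4.25 = 21.176 → 21.18 in.
2XL: 101 / 4.25 = 23.765 → 23.76 in.

M 18.59 inches; XL 21.18 inches; 2XL 23.76 inches.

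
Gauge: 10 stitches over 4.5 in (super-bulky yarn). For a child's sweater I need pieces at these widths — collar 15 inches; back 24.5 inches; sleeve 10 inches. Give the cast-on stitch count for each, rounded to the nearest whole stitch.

collar 33; back 54; sleeve 22.

Rate = 10/4.5 = 2.222 sts per in.
collar: 15 × 2.222 = 33.33 → 33.
back: 24.5 × 2.222 = 54.44 → 54.
sleeve: 10 × 2.222 = 22.22 → 22.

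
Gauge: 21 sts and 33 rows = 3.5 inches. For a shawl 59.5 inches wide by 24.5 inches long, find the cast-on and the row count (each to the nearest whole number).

Stitch gauge = 21/3.5 = 6 sts/in; 59.5 × 6 = 357.00 → 357 sts.
Row gauge = 33/3.5 = 9.429 rows/in; 24.5 × 9.429 = 231.00 → 231 rows.

Cast on 357 stitches and work 231 rows.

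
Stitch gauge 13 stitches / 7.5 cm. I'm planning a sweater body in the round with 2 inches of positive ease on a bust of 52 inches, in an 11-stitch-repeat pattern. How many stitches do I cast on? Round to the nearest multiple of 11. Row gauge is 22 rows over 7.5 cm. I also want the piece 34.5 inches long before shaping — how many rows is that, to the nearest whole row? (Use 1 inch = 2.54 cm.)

Cast on 242 stitches; work 257 rows.

Finished = 52 + 2 = 54 inches.
54 inches × 2.54 = 137.16 cm.
13/7.5 = 1.733 sts per cm; 137.16 × 1.733 = 237.74 sts.
Nearest multiple of 11 → 242.
34.5 inches = 87.63 cm; × 2.933 = 257.05 → 257 rows.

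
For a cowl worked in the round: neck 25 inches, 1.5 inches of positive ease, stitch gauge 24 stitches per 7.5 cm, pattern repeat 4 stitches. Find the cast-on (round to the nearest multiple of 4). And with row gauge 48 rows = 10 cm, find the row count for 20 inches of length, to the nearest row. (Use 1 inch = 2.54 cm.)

Finished = 25 + 1.5 = 26.5 inches.
26.5 inches × 2.54 = 67.31 cm.
24/7.5 = 3.2 sts per cm; 67.31 × 3.2 = 215.39 sts.
Nearest multiple of 4 → 216.
20 inches = 50.80 cm; × 4.8 = 243.84 → 244 rows.

Cast on 216 stitches; work 244 rows.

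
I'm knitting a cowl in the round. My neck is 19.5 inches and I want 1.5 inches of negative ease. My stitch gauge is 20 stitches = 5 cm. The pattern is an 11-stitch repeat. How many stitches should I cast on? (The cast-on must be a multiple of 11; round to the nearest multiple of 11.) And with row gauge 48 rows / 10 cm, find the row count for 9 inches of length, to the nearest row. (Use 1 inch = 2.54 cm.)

Finished = 19.5 − 1.5 = 18 inches.
18 inches × 2.54 = 45.72 cm.
20/5 = 4 sts per cm; 45.72 × 4 = 182.88 sts.
Nearest multiple of 11 → 187.
9 inches = 22.86 cm; × 4.8 = 109.73 → 110 rows.

Cast on 187 stitches; work 110 rows.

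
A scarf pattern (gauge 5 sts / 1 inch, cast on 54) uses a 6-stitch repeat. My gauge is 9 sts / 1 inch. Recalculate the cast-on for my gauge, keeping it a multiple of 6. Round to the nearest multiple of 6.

54 × 9 / 5 = 97.20.
Nearest multiple of 6: 96.

Cast on 96 stitches.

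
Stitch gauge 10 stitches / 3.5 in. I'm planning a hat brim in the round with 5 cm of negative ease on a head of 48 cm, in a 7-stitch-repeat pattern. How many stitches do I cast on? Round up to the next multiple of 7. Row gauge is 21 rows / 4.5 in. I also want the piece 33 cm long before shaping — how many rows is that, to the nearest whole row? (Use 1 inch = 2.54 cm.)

Finished = 48 − 5 = 43 cm.
43 cm × 1/2.54 = 16.93 inches.
10/3.5 = 2.857 sts per in; 16.93 × 2.857 = 48.37 sts.
Next multiple of 7 → 49.
33 cm = 12.99 inches; × 4.667 = 60.63 → 61 rows.

Cast on 49 stitches; work 61 rows.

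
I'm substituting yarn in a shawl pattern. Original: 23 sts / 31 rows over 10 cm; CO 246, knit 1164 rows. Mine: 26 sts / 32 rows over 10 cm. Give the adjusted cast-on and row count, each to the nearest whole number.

Stitches: 246 × 26/23 = 278.09 → 278.
Rows: 1164 × 32/31 = 1201.55 → 1202.

Cast on 278 stitches; work 1202 rows.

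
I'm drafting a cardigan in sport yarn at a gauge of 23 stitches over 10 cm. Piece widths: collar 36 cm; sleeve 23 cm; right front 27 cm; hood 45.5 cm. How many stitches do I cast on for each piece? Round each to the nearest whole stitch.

Rate = 23/10 = 2.3 sts per cm.
collar: 36 × 2.3 = 82.80 → 83.
sleeve: 23 × 2.3 = 52.90 → 53.
right front: 27 × 2.3 = 62.10 → 62.
hood: 45.5 × 2.3 = 104.65 → 105.

collar 83; sleeve 53; right front 62; hood 105.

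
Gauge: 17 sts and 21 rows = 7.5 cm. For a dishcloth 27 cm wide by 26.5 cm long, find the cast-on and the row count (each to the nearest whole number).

Cast on 61 stitches and work 74 rows.

Stitch gauge = 17/7.5 = 2.267 sts/cm; 27 × 2.267 = 61.20 → 61 sts.
Row gauge = 21/7.5 = 2.8 rows/cm; 26.5 × 2.8 = 74.20 → 74 rows.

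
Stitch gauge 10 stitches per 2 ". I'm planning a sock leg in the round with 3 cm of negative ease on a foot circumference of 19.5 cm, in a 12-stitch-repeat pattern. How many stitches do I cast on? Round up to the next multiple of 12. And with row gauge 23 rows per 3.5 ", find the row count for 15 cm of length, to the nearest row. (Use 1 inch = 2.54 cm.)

Finished = 19.5 − 3 = 16.5 cm.
16.5 cm × 1/2.54 = 6.50 inches.
10/2 = 5 sts per in; 6.50 × 5 = 32.48 sts.
Next multiple of 12 → 36.
15 cm = 5.91 inches; × 6.571 = 38.81 → 39 rows.

Cast on 36 stitches; work 39 rows.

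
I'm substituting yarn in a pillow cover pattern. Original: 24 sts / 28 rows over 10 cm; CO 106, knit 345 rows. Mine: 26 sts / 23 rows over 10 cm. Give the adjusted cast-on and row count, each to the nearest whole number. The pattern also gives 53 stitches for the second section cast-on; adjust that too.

Stitches: 106 × 26/24 = 114.83 → 115.
Rows: 345 × 23/28 = 283.39 → 283.
second section cast-on: 53 × 26/24 = 57.42 → 57.

Cast on 115 stitches; work 283 rows; second section cast-on 57 stitches.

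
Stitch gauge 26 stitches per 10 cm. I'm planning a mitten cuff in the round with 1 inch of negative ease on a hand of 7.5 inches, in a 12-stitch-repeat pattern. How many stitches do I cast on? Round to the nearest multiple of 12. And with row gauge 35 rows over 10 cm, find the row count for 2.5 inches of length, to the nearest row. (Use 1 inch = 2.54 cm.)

Cast on 48 stitches; work 22 rows.

Finished = 7.5 − 1 = 6.5 inches.
6.5 inches × 2.54 = 16.51 cm.
26/10 = 2.6 sts per cm; 16.51 × 2.6 = 42.93 sts.
Nearest multiple of 12 → 48.
2.5 inches = 6.35 cm; × 3.5 = 22.23 → 22 rows.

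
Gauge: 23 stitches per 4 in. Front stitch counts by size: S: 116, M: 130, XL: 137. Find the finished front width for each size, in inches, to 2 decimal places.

S 20.17 inches; M 22.61 inches; XL 23.83 inches.

23/4 = 5.75 sts per in.
S: 116 / 5.75 = 20.174 → 20.17 in.
M: 130 / 5.75 = 22.609 → 22.61 in.
XL: 137 / 5.75 = 23.826 → 23.83 in.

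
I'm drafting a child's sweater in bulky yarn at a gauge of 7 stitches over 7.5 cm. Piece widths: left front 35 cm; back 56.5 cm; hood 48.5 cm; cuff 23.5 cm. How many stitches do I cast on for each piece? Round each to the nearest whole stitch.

left front 33; back 53; hood 45; cuff 22.

Rate = 7/7.5 = 0.933 sts per cm.
left front: 35 × 0.933 = 32.67 → 33.
back: 56.5 × 0.933 = 52.73 → 53.
hood: 48.5 × 0.933 = 45.27 → 45.
cuff: 23.5 × 0.933 = 21.93 → 22.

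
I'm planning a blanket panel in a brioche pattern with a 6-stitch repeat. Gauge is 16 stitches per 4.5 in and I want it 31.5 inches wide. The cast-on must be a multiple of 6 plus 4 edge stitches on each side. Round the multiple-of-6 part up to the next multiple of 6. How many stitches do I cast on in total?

116 stitches.

16 / 4.5 = 3.556 sts per inch.
31.5 × 3.556 = 112.00 sts.
Less 8 edge sts → 104.00 for the repeat.
Next multiple of 6: 108.
Add back 8 edge sts → 116.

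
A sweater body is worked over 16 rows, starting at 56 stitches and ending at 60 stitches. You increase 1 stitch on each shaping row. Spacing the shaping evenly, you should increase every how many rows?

Increase every 4th row.

Stitches to add: |60 − 56| = 4.
Shaping rows needed: 4 / 1 = 4.
16 rows / 4 = every 4 rows.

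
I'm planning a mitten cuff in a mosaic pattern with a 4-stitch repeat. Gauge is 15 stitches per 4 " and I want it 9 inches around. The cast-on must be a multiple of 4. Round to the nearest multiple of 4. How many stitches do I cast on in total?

Cast on 32 stitches.

15 / 4 = 3.75 sts per inch.
9 × 3.75 = 33.75 sts.
Nearest multiple of 4: 32.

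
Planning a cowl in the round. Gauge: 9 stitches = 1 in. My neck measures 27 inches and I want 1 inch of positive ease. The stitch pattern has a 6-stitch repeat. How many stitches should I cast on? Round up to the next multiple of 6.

Finished = 27 + 1 = 28 inches.
9 / 1 = 9 sts/in.
28 × 9 = 252.00 sts.
Next multiple of 6: 252.

Cast on 252 stitches.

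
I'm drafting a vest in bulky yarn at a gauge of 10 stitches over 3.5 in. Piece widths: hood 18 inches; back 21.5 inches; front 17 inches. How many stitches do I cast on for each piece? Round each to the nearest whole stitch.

Rate = 10/3.5 = 2.857 sts per in.
hood: 18 × 2.857 = 51.43 → 51.
back: 21.5 × 2.857 = 61.43 → 61.
front: 17 × 2.857 = 48.57 → 49.

hood 51; back 61; front 49.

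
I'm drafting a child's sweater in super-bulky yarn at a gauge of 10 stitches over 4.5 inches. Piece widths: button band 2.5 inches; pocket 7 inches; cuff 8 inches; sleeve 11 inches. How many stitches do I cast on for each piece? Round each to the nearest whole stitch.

button band 6; pocket 16; cuff 18; sleeve 24.

Rate = 10/4.5 = 2.222 sts per in.
button band: 2.5 × 2.222 = 5.56 → 6.
pocket: 7 × 2.222 = 15.56 → 16.
cuff: 8 × 2.222 = 17.78 → 18.
sleeve: 11 × 2.222 = 24.44 → 24.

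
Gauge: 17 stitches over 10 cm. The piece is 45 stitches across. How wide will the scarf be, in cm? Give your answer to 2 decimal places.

17 stitches / 10 cm = 1.7 stitches per cm.
45 / 1.7 = 26.471 cm.

26.47 cm.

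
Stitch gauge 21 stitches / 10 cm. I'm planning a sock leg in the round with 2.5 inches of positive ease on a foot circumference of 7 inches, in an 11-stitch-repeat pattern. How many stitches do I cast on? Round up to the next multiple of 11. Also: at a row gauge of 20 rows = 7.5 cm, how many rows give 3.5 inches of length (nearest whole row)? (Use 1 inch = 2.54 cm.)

Cast on 55 stitches; work 24 rows.

Finished = 7 + 2.5 = 9.5 inches.
9.5 inches × 2.54 = 24.13 cm.
21/10 = 2.1 sts per cm; 24.13 × 2.1 = 50.67 sts.
Next multiple of 11 → 55.
3.5 inches = 8.89 cm; × 2.667 = 23.71 → 24 rows.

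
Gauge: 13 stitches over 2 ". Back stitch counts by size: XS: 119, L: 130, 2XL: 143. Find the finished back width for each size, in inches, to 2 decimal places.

13/2 = 6.5 sts per in.
XS: 119 / 6.5 = 18.308 → 18.31 in.
L: 130 / 6.5 = 20.000 → 20.00 in.
2XL: 143 / 6.5 = 22.000 → 22.00 in.

XS 18.31 inches; L 20.00 inches; 2XL 22.00 inches.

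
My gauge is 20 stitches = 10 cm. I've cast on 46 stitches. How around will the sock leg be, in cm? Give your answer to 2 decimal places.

20 stitches / 10 cm = 2 stitches per cm.
46 / 2 = 23.000 cm.

23.00 cm.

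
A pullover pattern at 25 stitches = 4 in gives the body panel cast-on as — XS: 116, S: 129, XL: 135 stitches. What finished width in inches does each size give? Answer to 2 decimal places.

25/4 = 6.25 sts per in.
XS: 116 / 6.25 = 18.560 → 18.56 in.
S: 129 / 6.25 = 20.640 → 20.64 in.
XL: 135 / 6.25 = 21.600 → 21.60 in.

XS 18.56 inches; S 20.64 inches; XL 21.60 inches.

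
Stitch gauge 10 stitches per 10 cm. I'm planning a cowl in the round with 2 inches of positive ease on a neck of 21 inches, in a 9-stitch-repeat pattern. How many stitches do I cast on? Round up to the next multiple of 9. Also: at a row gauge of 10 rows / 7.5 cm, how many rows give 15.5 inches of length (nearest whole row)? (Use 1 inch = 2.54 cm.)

Cast on 63 stitches; work 52 rows.

Finished = 21 + 2 = 23 inches.
23 inches × 2.54 = 58.42 cm.
10/10 = 1 sts per cm; 58.42 × 1 = 58.42 sts.
Next multiple of 9 → 63.
15.5 inches = 39.37 cm; × 1.333 = 52.49 → 52 rows.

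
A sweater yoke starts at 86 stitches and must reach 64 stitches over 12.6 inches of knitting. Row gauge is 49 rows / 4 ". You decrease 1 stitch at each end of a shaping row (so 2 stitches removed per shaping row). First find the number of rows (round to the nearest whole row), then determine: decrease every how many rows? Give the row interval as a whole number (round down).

Decrease every 14th row.

Rows = 12.6 × 12.25 = 154.3 → 154 rows.
Stitches to remove: 22 → 11 shaping rows (at 2 st each).
154 / 11 = 14.00 → every 14 rows.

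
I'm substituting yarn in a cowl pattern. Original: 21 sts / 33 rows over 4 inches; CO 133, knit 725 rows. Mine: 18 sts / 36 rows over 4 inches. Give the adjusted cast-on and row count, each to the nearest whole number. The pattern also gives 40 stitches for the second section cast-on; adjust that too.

Stitches: 133 × 18/21 = 114.00 → 114.
Rows: 725 × 36/33 = 790.91 → 791.
second section cast-on: 40 × 18/21 = 34.29 → 34.

Cast on 114 stitches; work 791 rows; second section cast-on 34 stitches.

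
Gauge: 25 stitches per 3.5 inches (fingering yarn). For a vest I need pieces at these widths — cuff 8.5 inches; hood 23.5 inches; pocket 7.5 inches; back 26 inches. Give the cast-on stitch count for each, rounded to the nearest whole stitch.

Rate = 25/3.5 = 7.143 sts per in.
cuff: 8.5 × 7.143 = 60.71 → 61.
hood: 23.5 × 7.143 = 167.86 → 168.
pocket: 7.5 × 7.143 = 53.57 → 54.
back: 26 × 7.143 = 185.71 → 186.

cuff 61; hood 168; pocket 54; back 186.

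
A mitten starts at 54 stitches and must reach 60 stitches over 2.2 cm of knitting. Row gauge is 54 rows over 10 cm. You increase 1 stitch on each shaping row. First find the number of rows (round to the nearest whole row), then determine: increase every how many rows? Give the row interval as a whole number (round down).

Increase every 2nd row.

Rows = 2.2 × 5.4 = 11.9 → 12 rows.
Stitches to add: 6 → 6 shaping rows (at 1 st each).
12 / 6 = 2.00 → every 2 rows.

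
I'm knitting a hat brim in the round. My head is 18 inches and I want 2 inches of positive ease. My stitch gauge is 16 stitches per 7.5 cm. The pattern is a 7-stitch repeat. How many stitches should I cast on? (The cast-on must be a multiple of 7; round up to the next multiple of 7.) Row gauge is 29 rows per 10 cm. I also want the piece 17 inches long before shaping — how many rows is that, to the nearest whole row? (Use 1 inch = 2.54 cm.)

Finished = 18 + 2 = 20 inches.
20 inches × 2.54 = 50.80 cm.
16/7.5 = 2.133 sts per cm; 50.80 × 2.133 = 108.37 sts.
Next multiple of 7 → 112.
17 inches = 43.18 cm; × 2.9 = 125.22 → 125 rows.

Cast on 112 stitches; work 125 rows.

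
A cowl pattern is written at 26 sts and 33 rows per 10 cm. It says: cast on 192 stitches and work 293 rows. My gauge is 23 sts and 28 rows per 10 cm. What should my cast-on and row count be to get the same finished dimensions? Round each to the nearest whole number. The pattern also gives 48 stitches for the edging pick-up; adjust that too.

Stitches: 192 × 23/26 = 169.85 → 170.
Rows: 293 × 28/33 = 248.61 → 249.
edging pick-up: 48 × 23/26 = 42.46 → 42.

Cast on 170 stitches; work 249 rows; edging pick-up 42 stitches.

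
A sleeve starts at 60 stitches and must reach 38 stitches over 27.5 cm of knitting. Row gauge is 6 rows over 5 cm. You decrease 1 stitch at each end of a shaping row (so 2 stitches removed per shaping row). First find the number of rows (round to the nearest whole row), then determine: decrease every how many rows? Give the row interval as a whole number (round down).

Decrease every 3rd row.

Rows = 27.5 × 1.2 = 33.0 → 33 rows.
Stitches to remove: 22 → 11 shaping rows (at 2 st each).
33 / 11 = 3.00 → every 3 rows.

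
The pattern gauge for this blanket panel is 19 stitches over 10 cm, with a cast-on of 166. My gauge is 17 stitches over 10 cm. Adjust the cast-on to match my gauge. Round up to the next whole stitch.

Scale factor = 17 / 19 = 0.895.
166 × 17 / 19 = 148.53 sts.
→ 149 sts.

149 stitches.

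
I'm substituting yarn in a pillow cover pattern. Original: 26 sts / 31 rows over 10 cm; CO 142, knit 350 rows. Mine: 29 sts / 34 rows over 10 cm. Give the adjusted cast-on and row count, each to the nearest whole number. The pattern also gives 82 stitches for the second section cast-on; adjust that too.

Stitches: 142 × 29/26 = 158.38 → 158.
Rows: 350 × 34/31 = 383.87 → 384.
second section cast-on: 82 × 29/26 = 91.46 → 91.

Cast on 158 stitches; work 384 rows; second section cast-on 91 stitches.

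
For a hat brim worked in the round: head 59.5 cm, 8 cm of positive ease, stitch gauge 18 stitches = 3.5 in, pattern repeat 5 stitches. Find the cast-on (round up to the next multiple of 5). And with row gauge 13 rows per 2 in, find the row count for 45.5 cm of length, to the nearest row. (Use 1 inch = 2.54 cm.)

Cast on 140 stitches; work 116 rows.

Finished = 59.5 + 8 = 67.5 cm.
67.5 cm × 1/2.54 = 26.57 inches.
18/3.5 = 5.143 sts per in; 26.57 × 5.143 = 136.67 sts.
Next multiple of 5 → 140.
45.5 cm = 17.91 inches; × 6.5 = 116.44 → 116 rows.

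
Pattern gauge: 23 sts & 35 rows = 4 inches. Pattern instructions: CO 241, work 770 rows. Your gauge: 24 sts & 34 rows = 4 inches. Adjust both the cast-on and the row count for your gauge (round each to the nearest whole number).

Stitches: 241 × 24/23 = 251.48 → 251.
Rows: 770 × 34/35 = 748.00 → 748.

Cast on 251 stitches; work 748 rows.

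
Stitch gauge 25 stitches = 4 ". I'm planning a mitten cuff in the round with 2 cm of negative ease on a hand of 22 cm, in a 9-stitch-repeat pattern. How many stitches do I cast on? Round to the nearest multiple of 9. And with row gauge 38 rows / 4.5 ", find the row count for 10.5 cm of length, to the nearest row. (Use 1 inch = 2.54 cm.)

Cast on 45 stitches; work 35 rows.

Finished = 22 − 2 = 20 cm.
20 cm × 1/2.54 = 7.87 inches.
25/4 = 6.25 sts per in; 7.87 × 6.25 = 49.21 sts.
Nearest multiple of 9 → 45.
10.5 cm = 4.13 inches; × 8.444 = 34.91 → 35 rows.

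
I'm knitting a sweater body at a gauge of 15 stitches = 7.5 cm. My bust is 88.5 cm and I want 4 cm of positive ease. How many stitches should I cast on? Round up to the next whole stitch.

Finished = 88.5 + 4 = 92.5 cm.
15 / 7.5 = 2 sts per cm.
92.50 × 2 = 185.00 sts.

185 stitches.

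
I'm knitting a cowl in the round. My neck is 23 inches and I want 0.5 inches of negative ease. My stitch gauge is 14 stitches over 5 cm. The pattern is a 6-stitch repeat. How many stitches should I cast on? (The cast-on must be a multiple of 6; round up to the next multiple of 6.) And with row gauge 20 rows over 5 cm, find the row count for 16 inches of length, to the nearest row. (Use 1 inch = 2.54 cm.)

Cast on 162 stitches; work 163 rows.

Finished = 23 − 0.5 = 22.5 inches.
22.5 inches × 2.54 = 57.15 cm.
14/5 = 2.8 sts per cm; 57.15 × 2.8 = 160.02 sts.
Next multiple of 6 → 162.
16 inches = 40.64 cm; × 4 = 162.56 → 163 rows.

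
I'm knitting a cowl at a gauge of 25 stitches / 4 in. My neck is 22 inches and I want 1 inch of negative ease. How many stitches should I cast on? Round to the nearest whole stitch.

131 stitches.

Finished = 22 − 1 = 21 in.
25 / 4 = 6.25 sts per inch.
21.00 × 6.25 = 131.25 sts.
→ 131 sts.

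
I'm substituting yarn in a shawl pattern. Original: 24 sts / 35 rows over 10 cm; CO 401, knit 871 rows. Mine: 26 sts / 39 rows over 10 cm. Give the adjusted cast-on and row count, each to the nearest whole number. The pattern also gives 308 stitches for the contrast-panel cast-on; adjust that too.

Cast on 434 stitches; work 971 rows; contrast-panel cast-on 334 stitches.

Stitches: 401 × 26/24 = 434.42 → 434.
Rows: 871 × 39/35 = 970.54 → 971.
contrast-panel cast-on: 308 × 26/24 = 333.67 → 334.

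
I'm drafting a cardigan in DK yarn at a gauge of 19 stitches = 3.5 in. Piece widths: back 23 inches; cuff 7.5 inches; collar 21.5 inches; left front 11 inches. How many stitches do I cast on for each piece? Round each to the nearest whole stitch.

Rate = 19/3.5 = 5.429 sts per in.
back: 23 × 5.429 = 124.86 → 125.
cuff: 7.5 × 5.429 = 40.71 → 41.
collar: 21.5 × 5.429 = 116.71 → 117.
left front: 11 × 5.429 = 59.71 → 60.

back 125; cuff 41; collar 117; left front 60.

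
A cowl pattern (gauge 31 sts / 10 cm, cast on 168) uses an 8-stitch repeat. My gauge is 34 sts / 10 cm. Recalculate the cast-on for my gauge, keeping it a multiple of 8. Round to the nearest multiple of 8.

168 × 34 / 31 = 184.26.
Nearest multiple of 8: 184.

Cast on 184 stitches.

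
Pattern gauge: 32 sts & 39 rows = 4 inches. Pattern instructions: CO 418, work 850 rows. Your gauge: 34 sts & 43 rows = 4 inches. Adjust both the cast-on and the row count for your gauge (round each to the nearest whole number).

Cast on 444 stitches; work 937 rows.

Stitches: 418 × 34/32 = 444.12 → 444.
Rows: 850 × 43/39 = 937.18 → 937.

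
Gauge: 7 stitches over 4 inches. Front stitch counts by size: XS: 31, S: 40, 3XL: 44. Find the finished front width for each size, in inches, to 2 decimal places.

7/4 = 1.75 sts per in.
XS: 31 / 1.75 = 17.714 → 17.71 in.
S: 40 / 1.75 = 22.857 → 22.86 in.
3XL: 44 / 1.75 = 25.143 → 25.14 in.

XS 17.71 inches; S 22.86 inches; 3XL 25.14 inches.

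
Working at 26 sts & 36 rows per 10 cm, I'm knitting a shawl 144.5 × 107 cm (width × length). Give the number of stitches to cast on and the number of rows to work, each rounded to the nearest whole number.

Cast on 376 stitches and work 385 rows.

Stitch gauge = 26/10 = 2.6 sts/cm; 144.5 × 2.6 = 375.70 → 376 sts.
Row gauge = 36/10 = 3.6 rows/cm; 107 × 3.6 = 385.20 → 385 rows.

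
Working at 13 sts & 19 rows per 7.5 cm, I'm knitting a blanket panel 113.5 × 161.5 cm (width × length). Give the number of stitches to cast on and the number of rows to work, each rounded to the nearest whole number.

Cast on 197 stitches and work 409 rows.

Stitch gauge = 13/7.5 = 1.733 sts/cm; 113.5 × 1.733 = 196.73 → 197 sts.
Row gauge = 19/7.5 = 2.533 rows/cm; 161.5 × 2.533 = 409.13 → 409 rows.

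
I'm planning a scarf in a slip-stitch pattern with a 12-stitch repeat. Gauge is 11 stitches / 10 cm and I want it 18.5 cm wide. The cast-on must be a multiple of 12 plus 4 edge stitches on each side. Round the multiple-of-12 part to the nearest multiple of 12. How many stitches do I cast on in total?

Cast on 20 stitches.

11 / 10 = 1.1 sts per cm.
18.5 × 1.1 = 20.35 sts.
Less 8 edge sts → 12.35 for the repeat.
Nearest multiple of 12: 12.
Add back 8 edge sts → 20.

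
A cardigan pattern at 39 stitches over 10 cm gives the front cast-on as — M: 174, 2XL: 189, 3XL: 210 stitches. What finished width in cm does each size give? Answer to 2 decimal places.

39/10 = 3.9 sts per cm.
M: 174 / 3.9 = 44.615 → 44.62 cm.
2XL: 189 / 3.9 = 48.462 → 48.46 cm.
3XL: 210 / 3.9 = 53.846 → 53.85 cm.

M 44.62 cm; 2XL 48.46 cm; 3XL 53.85 cm.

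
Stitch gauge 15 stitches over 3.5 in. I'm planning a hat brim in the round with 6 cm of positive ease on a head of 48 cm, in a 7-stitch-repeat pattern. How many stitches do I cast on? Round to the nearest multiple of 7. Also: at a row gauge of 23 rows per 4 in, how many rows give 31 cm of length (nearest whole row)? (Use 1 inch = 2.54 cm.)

Cast on 91 stitches; work 70 rows.

Finished = 48 + 6 = 54 cm.
54 cm × 1/2.54 = 21.26 inches.
15/3.5 = 4.286 sts per in; 21.26 × 4.286 = 91.11 sts.
Nearest multiple of 7 → 91.
31 cm = 12.20 inches; × 5.75 = 70.18 → 70 rows.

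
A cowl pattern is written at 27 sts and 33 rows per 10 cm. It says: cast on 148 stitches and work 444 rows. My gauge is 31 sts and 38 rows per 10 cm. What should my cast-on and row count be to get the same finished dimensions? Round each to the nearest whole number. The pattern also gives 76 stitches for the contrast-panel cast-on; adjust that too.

Cast on 170 stitches; work 511 rows; contrast-panel cast-on 87 stitches.

Stitches: 148 × 31/27 = 169.93 → 170.
Rows: 444 × 38/33 = 511.27 → 511.
contrast-panel cast-on: 76 × 31/27 = 87.26 → 87.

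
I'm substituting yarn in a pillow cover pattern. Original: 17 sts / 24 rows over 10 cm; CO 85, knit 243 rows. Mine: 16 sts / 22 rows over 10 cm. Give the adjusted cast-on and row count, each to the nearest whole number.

Cast on 80 stitches; work 223 rows.

Stitches: 85 × 16/17 = 80.00 → 80.
Rows: 243 × 22/24 = 222.75 → 223.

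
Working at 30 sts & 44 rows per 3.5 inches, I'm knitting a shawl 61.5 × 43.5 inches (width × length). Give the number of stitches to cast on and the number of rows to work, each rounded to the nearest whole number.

Stitch gauge = 30/3.5 = 8.571 sts/in; 61.5 × 8.571 = 527.14 → 527 sts.
Row gauge = 44/3.5 = 12.571 rows/in; 43.5 × 12.571 = 546.86 → 547 rows.

Cast on 527 stitches and work 547 rows.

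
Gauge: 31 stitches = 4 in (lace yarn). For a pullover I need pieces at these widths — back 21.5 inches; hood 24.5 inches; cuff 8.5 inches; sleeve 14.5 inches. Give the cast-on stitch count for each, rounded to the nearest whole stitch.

Rate = 31/4 = 7.75 sts per in.
back: 21.5 × 7.75 = 166.62 → 167.
hood: 24.5 × 7.75 = 189.88 → 190.
cuff: 8.5 × 7.75 = 65.88 → 66.
sleeve: 14.5 × 7.75 = 112.38 → 112.

back 167; hood 190; cuff 66; sleeve 112.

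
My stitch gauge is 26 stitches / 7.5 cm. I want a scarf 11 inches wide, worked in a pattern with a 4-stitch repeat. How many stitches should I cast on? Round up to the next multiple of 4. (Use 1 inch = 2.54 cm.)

CO 100 sts.

11 in = 11 × 2.54 = 27.94 cm.
26 / 7.5 = 3.467 sts/cm.
27.94 × 3.467 = 96.86 sts.
→ 100.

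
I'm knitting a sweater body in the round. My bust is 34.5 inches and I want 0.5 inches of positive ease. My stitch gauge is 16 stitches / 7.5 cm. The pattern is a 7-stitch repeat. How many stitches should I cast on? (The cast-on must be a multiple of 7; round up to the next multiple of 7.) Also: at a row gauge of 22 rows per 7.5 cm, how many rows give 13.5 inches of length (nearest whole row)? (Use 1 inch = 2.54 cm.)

Finished = 34.5 + 0.5 = 35 inches.
35 inches × 2.54 = 88.90 cm.
16/7.5 = 2.133 sts per cm; 88.90 × 2.133 = 189.65 sts.
Next multiple of 7 → 196.
13.5 inches = 34.29 cm; × 2.933 = 100.58 → 101 rows.

Cast on 196 stitches; work 101 rows.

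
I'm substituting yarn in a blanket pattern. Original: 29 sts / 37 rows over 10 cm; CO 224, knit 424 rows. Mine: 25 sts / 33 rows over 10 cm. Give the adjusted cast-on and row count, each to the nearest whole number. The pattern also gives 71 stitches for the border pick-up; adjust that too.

Stitches: 224 × 25/29 = 193.10 → 193.
Rows: 424 × 33/37 = 378.16 → 378.
border pick-up: 71 × 25/29 = 61.21 → 61.

Cast on 193 stitches; work 378 rows; border pick-up 61 stitches.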